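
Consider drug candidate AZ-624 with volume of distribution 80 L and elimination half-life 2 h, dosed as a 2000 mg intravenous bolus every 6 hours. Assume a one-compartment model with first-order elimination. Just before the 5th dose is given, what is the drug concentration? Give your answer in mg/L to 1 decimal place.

f = (1/2)^(τ/t½) = (1/2)^(6/2) ≈ 0.1250.
C₀ = D/Vd = 2000/80 ≈ 25.000 mg/L.
Before the 5th dose, 4 doses have been given. Superposition: Cmin = C₀·(f + f² + … + f^4).
≈ 25.000 × (0.1250 + 0.0156 + 0.0020 + 0.0002) ≈ 25.000 × 0.1428 ≈ 3.570 mg/L.

3.6 mg/L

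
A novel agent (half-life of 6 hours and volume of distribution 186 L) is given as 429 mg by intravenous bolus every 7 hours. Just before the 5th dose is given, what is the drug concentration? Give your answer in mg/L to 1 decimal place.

f = (1/2)^(τ/t½) = (1/2)^(7/6) ≈ 0.4454.
C₀ = D/Vd = 429/186 ≈ 2.306 mg/L.
Before the 5th dose, 4 doses have been given. Superposition: Cmin = C₀·(f + f² + … + f^4).
≈ 2.306 × (0.4454 + 0.1984 + 0.0884 + 0.0394) ≈ 2.306 × 0.7716 ≈ 1.779 mg/L.

1.8 mg/L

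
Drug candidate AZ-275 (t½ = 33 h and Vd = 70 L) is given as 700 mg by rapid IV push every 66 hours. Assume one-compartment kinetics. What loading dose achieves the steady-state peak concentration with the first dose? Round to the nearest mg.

933 mg

f = (1/2)^(66/33) ≈ 0.250000; accumulation ratio R = 1/(1−f) ≈ 1.33333.
Loading dose to hit Cmax,ss on first dose: D_load = D_maint·R ≈ 700 × 1.33333 ≈ 933.33 mg.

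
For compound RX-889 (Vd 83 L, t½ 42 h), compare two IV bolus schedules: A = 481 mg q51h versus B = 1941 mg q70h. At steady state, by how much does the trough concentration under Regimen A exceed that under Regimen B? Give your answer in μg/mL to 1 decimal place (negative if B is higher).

-6.4 μg/mL

Regimen A: f = (1/2)^(51/42) ≈ 0.4310; Cmin,ss = (481/83)·f/(1−f) ≈ 4.390 μg/mL.
Regimen B: f = (1/2)^(70/42) ≈ 0.3150; Cmin,ss = (1941/83)·f/(1−f) ≈ 10.754 μg/mL.
Difference ≈ 4.390 − 10.754 ≈ -6.364 μg/mL.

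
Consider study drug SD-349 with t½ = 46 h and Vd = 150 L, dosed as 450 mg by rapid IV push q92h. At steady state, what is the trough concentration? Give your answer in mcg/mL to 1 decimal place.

The dosing interval is 2 half-lives, so f = 2^(−2) = 0.25.
Accumulation ratio R = 1/(1 − f) = 1/0.75 = 4/3.
Single-dose peak C₀ = D/Vd = 450/150 = 3 mcg/mL.
Steady-state peak Cmax,ss = C₀·R = 3 × 4/3 ≈ 4.000 mcg/mL.
Steady-state trough Cmin,ss = Cmax,ss·f ≈ 4.000 × 0.25 ≈ 1.000 mcg/mL.

1.0 mcg/mL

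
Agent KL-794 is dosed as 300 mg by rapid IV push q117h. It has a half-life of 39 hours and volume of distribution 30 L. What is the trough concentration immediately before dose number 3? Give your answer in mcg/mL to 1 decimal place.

1.4 mcg/mL

f = (1/2)^(τ/t½) = (1/2)^(117/39) ≈ 0.1250.
C₀ = D/Vd = 300/30 ≈ 10.000 mcg/mL.
Before the 3rd dose, 2 doses have been given. Superposition: Cmin = C₀·(f + f²).
≈ 10.000 × (0.1250 + 0.0156) ≈ 10.000 × 0.1406 ≈ 1.406 mcg/mL.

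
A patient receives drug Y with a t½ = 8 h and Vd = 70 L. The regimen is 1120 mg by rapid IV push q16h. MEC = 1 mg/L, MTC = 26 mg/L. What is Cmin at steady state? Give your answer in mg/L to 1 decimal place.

5.3 mg/L

τ = 16 h = 2 half-lives, so f = (1/2)^2 = 0.25.
At steady state, R = 1/(1 − 0.25) = 4/3.
Single-dose peak C₀ = D/Vd = 1120/70 = 16 mg/L.
Steady-state peak Cmax,ss = C₀·R = 16 × 4/3 ≈ 21.333 mg/L.
Steady-state trough Cmin,ss = Cmax,ss·f ≈ 21.333 × 0.25 ≈ 5.333 mg/L.
Trough 5.3 mg/L vs MEC 1 mg/L: adequate.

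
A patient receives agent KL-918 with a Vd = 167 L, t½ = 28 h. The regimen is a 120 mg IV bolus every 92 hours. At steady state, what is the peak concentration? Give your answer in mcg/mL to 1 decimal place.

0.8 mcg/mL

k = ln2/t½ = ln2/28 ≈ 0.024755 h⁻¹; fraction remaining f = e^(−kτ) = e^(−0.024755×92) ≈ 0.1025.
Accumulation ratio R = 1/(1 − f) ≈ 1/0.8975 ≈ 1.1142.
Each bolus raises the concentration by D/Vd = 120/167 ≈ 0.719 mcg/mL.
Steady-state peak Cmax,ss = C₀·R ≈ 0.719 × 1.1142 ≈ 0.801 mcg/mL.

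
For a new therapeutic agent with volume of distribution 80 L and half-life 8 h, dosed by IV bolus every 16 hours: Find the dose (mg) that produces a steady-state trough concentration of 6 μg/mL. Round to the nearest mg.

1440 mg

τ/t½ = 16/8 ≈ 2, so f = (1/2)^(16/8) ≈ 0.250000.
Cmin,ss = (D/Vd)·f/(1−f), so D = Cmin,ss·Vd·(1−f)/f.
D = 6 × 80 × (1−f)/f ≈ 6 × 80 × 3.00000 ≈ 1440.00 mg.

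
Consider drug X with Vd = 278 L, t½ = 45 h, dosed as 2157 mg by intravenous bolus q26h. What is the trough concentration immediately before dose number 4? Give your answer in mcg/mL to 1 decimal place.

11.0 mcg/mL

f = (1/2)^(τ/t½) = (1/2)^(26/45) ≈ 0.6700.
C₀ = D/Vd = 2157/278 ≈ 7.759 mcg/mL.
Before the 4th dose, 3 doses have been given. Superposition: Cmin = C₀·(f + f² + … + f^3).
≈ 7.759 × (0.6700 + 0.4489 + 0.3008) ≈ 7.759 × 1.4197 ≈ 11.015 mcg/mL.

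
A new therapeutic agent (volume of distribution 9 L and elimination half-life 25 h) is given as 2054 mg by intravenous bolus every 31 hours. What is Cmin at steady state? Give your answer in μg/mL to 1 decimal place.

167.6 μg/mL

Over one 31-h interval, 31/25 ≈ 1.24 half-lives elapse, leaving f ≈ 0.4234 of each dose.
Accumulation ratio R = 1/(1 − f) ≈ 1/0.5766 ≈ 1.7343.
Single-dose peak C₀ = D/Vd = 2054/9 ≈ 228.222 μg/mL.
Cmax,ss = C₀/(1 − f) ≈ 228.222/0.5766 ≈ 395.806 μg/mL.
One interval later, Cmin,ss = Cmax,ss·e^(−kτ) ≈ 395.806 × 0.4234 ≈ 167.584 μg/mL.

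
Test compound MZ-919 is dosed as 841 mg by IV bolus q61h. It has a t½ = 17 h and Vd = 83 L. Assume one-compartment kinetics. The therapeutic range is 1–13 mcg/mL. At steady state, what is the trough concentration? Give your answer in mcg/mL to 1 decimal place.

k = ln2/t½ = ln2/17 ≈ 0.040773 h⁻¹; fraction remaining f = e^(−kτ) = e^(−0.040773×61) ≈ 0.0831.
Accumulation ratio R = 1/(1 − f) ≈ 1/0.9169 ≈ 1.0906.
Each bolus raises the concentration by D/Vd = 841/83 ≈ 10.133 mcg/mL.
Steady-state peak Cmax,ss = C₀·R ≈ 10.133 × 1.0906 ≈ 11.051 mcg/mL.
One interval later, Cmin,ss = Cmax,ss·e^(−kτ) ≈ 11.051 × 0.0831 ≈ 0.918 mcg/mL.
Trough 0.9 mcg/mL vs MEC 1 mcg/mL: subtherapeutic.

0.9 mcg/mL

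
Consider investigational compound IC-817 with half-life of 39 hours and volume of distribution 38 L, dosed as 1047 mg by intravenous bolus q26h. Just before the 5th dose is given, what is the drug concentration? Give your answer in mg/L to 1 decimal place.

39.5 mg/L

f = (1/2)^(τ/t½) = (1/2)^(26/39) ≈ 0.6300.
C₀ = D/Vd = 1047/38 ≈ 27.553 mg/L.
Before the 5th dose, 4 doses have been given. Superposition: Cmin = C₀·(f + f² + … + f^4).
≈ 27.553 × (0.6300 + 0.3969 + 0.2500 + 0.1575) ≈ 27.553 × 1.4344 ≈ 39.522 mg/L.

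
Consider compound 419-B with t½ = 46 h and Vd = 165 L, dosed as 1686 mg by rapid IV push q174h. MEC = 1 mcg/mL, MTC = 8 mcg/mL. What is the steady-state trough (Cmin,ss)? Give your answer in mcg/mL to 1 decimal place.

0.8 mcg/mL

Over one 174-h interval, 174/46 ≈ 3.7826 half-lives elapse, leaving f ≈ 0.0727 of each dose.
Each bolus raises the concentration by D/Vd = 1686/165 ≈ 10.218 mcg/mL.
Steady-state trough Cmin,ss = C₀·f/(1−f) ≈ 10.218 × 0.0727/0.9273 ≈ 0.801 mcg/mL.
Trough 0.8 mcg/mL vs MEC 1 mcg/mL: subtherapeutic.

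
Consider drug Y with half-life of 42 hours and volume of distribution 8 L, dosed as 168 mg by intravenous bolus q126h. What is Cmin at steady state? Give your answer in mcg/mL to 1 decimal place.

3.0 mcg/mL

The dosing interval is 3 half-lives, so f = 2^(−3) = 0.125.
Accumulation ratio R = 1/(1 − f) = 1/0.875 = 8/7.
Single-dose peak C₀ = D/Vd = 168/8 = 21 mcg/mL.
Steady-state peak Cmax,ss = C₀·R = 21 × 8/7 ≈ 24.000 mcg/mL.
Steady-state trough Cmin,ss = Cmax,ss·f ≈ 24.000 × 0.125 ≈ 3.000 mcg/mL.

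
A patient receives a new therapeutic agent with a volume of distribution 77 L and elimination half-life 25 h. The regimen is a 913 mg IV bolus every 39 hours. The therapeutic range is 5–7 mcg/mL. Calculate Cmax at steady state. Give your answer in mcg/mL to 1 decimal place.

Over one 39-h interval, 39/25 ≈ 1.56 half-lives elapse, leaving f ≈ 0.3392 of each dose.
At steady state, accumulation factor R = 1/(1 − e^(−kτ)) ≈ 1.5133.
Each bolus raises the concentration by D/Vd = 913/77 ≈ 11.857 mcg/mL.
Cmax,ss = C₀/(1 − f) ≈ 11.857/0.6608 ≈ 17.943 mcg/mL.
Peak 17.9 mcg/mL vs MTC 7 mcg/mL: exceeds toxic threshold.

17.9 mcg/mL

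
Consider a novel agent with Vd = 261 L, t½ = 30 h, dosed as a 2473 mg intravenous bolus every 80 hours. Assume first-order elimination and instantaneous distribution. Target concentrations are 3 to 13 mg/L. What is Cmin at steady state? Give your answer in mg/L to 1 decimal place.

τ/t½ = 80/30 ≈ 2.6667, so fraction remaining f = (1/2)^(80/30) ≈ 0.1575.
Accumulation ratio R = 1/(1 − f) ≈ 1/0.8425 ≈ 1.1869.
Single-dose peak C₀ = D/Vd = 2473/261 ≈ 9.475 mg/L.
Steady-state peak Cmax,ss = C₀·R ≈ 9.475 × 1.1869 ≈ 11.246 mg/L.
Steady-state trough Cmin,ss = Cmax,ss·f ≈ 11.246 × 0.1575 ≈ 1.771 mg/L.
Trough 1.8 mg/L vs MEC 3 mg/L: subtherapeutic.

1.8 mg/L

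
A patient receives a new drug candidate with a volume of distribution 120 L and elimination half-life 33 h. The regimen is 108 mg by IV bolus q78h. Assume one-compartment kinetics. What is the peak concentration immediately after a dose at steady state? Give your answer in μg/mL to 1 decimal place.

τ/t½ = 78/33 ≈ 2.3636, so fraction remaining f = (1/2)^(78/33) ≈ 0.1943.
At steady state, accumulation factor R = 1/(1 − e^(−kτ)) ≈ 1.2412.
Each bolus raises the concentration by D/Vd = 108/120 ≈ 0.900 μg/mL.
Steady-state peak Cmax,ss = C₀·R ≈ 0.900 × 1.2412 ≈ 1.117 μg/mL.

1.1 μg/mL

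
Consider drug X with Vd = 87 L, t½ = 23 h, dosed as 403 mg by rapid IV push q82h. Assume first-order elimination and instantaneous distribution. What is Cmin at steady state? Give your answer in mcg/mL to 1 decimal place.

τ/t½ = 82/23 ≈ 3.5652, so fraction remaining f = (1/2)^(82/23) ≈ 0.0845.
Accumulation ratio R = 1/(1 − f) ≈ 1/0.9155 ≈ 1.0923.
Single-dose peak C₀ = D/Vd = 403/87 ≈ 4.632 mcg/mL.
Cmax,ss = C₀/(1 − f) ≈ 4.632/0.9155 ≈ 5.060 mcg/mL.
One interval later, Cmin,ss = Cmax,ss·e^(−kτ) ≈ 5.060 × 0.0845 ≈ 0.428 mcg/mL.

0.4 mcg/mL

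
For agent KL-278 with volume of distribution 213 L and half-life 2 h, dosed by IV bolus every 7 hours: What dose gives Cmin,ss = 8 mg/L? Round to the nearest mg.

τ/t½ = 7/2 ≈ 3.5, so f = (1/2)^(7/2) ≈ 0.088388.
Cmin,ss = (D/Vd)·f/(1−f), so D = Cmin,ss·Vd·(1−f)/f.
D = 8 × 213 × (1−f)/f ≈ 8 × 213 × 10.31375 ≈ 17574.63 mg.

17575 mg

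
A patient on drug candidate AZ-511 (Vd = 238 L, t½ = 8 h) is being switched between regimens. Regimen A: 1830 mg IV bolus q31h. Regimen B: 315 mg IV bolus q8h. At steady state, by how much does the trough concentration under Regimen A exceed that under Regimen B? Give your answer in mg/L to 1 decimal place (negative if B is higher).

-0.8 mg/L

Regimen A: f = (1/2)^(31/8) ≈ 0.0682; Cmin,ss = (1830/238)·f/(1−f) ≈ 0.563 mg/L.
Regimen B: f = (1/2)^(8/8) ≈ 0.5000; Cmin,ss = (315/238)·f/(1−f) ≈ 1.324 mg/L.
Difference ≈ 0.563 − 1.324 ≈ -0.761 mg/L.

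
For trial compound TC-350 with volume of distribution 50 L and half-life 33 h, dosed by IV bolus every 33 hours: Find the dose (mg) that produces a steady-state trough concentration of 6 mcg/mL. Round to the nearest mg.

τ/t½ = 33/33 ≈ 1, so f = (1/2)^(33/33) ≈ 0.500000.
Cmin,ss = (D/Vd)·f/(1−f), so D = Cmin,ss·Vd·(1−f)/f.
D = 6 × 50 × (1−f)/f ≈ 6 × 50 × 1.00000 ≈ 300.00 mg.

300 mg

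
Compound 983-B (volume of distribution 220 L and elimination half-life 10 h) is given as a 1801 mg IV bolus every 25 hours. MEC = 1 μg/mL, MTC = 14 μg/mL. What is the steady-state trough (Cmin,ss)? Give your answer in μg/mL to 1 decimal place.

Over one 25-h interval, 25/10 ≈ 2.5 half-lives elapse, leaving f ≈ 0.1768 of each dose.
At steady state, accumulation factor R = 1/(1 − e^(−kτ)) ≈ 1.2148.
Single-dose peak C₀ = D/Vd = 1801/220 ≈ 8.186 μg/mL.
Steady-state peak Cmax,ss = C₀·R ≈ 8.186 × 1.2148 ≈ 9.944 μg/mL.
Steady-state trough Cmin,ss = Cmax,ss·f ≈ 9.944 × 0.1768 ≈ 1.758 μg/mL.
Trough 1.8 μg/mL vs MEC 1 μg/mL: adequate.

1.8 μg/mL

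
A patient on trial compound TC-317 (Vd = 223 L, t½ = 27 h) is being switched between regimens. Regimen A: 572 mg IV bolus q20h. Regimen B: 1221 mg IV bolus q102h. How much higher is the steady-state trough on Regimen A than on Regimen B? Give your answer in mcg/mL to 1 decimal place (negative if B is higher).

3.4 mcg/mL

Regimen A: f = (1/2)^(20/27) ≈ 0.5984; Cmin,ss = (572/223)·f/(1−f) ≈ 3.822 mcg/mL.
Regimen B: f = (1/2)^(102/27) ≈ 0.0729; Cmin,ss = (1221/223)·f/(1−f) ≈ 0.431 mcg/mL.
Difference ≈ 3.822 − 0.431 ≈ 3.391 mcg/mL.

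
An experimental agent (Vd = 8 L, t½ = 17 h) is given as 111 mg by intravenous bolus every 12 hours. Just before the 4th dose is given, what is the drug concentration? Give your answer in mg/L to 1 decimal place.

16.9 mg/L

f = (1/2)^(τ/t½) = (1/2)^(12/17) ≈ 0.6131.
C₀ = D/Vd = 111/8 ≈ 13.875 mg/L.
Before the 4th dose, 3 doses have been given. Superposition: Cmin = C₀·(f + f² + … + f^3).
≈ 13.875 × (0.6131 + 0.3759 + 0.2305) ≈ 13.875 × 1.2195 ≈ 16.921 mg/L.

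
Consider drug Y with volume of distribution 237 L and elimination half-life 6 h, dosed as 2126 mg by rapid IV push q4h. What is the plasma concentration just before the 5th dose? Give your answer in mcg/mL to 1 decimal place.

f = (1/2)^(τ/t½) = (1/2)^(4/6) ≈ 0.6300.
C₀ = D/Vd = 2126/237 ≈ 8.970 mcg/mL.
Before the 5th dose, 4 doses have been given. Superposition: Cmin = C₀·(f + f² + … + f^4).
≈ 8.970 × (0.6300 + 0.3969 + 0.2500 + 0.1575) ≈ 8.970 × 1.4344 ≈ 12.867 mcg/mL.

12.9 mcg/mL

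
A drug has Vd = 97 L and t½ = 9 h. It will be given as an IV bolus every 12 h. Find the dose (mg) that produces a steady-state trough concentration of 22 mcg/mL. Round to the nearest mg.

τ/t½ = 12/9 ≈ 1.3333, so f = (1/2)^(12/9) ≈ 0.396850.
Cmin,ss = (D/Vd)·f/(1−f), so D = Cmin,ss·Vd·(1−f)/f.
D = 22 × 97 × (1−f)/f ≈ 22 × 97 × 1.51984 ≈ 3243.34 mg.

3243 mg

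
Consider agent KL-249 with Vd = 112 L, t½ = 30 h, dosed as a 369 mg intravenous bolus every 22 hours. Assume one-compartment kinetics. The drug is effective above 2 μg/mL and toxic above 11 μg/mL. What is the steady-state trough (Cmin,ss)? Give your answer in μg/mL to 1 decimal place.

5.0 μg/mL

Over one 22-h interval, 22/30 ≈ 0.73333 half-lives elapse, leaving f ≈ 0.6015 of each dose.
Single-dose peak C₀ = D/Vd = 369/112 ≈ 3.295 μg/mL.
Steady-state trough Cmin,ss = C₀·f/(1−f) ≈ 3.295 × 0.6015/0.3985 ≈ 4.974 μg/mL.
Trough 5.0 μg/mL vs MEC 2 μg/mL: adequate.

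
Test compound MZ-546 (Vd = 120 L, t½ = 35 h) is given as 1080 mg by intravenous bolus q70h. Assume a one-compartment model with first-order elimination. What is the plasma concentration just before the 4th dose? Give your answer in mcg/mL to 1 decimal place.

3.0 mcg/mL

f = (1/2)^(τ/t½) = (1/2)^(70/35) ≈ 0.2500.
C₀ = D/Vd = 1080/120 ≈ 9.000 mcg/mL.
Before the 4th dose, 3 doses have been given. Superposition: Cmin = C₀·(f + f² + … + f^3).
≈ 9.000 × (0.2500 + 0.0625 + 0.0156) ≈ 9.000 × 0.3281 ≈ 2.953 mcg/mL.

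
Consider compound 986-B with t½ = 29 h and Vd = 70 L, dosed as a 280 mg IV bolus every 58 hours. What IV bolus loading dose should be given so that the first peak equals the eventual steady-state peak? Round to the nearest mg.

f = (1/2)^(58/29) ≈ 0.250000; accumulation ratio R = 1/(1−f) ≈ 1.33333.
Loading dose to hit Cmax,ss on first dose: D_load = D_maint·R ≈ 280 × 1.33333 ≈ 373.33 mg.

373 mg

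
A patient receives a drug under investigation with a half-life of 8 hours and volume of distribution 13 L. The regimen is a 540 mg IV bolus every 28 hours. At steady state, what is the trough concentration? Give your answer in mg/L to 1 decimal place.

4.0 mg/L

Over one 28-h interval, 28/8 ≈ 3.5 half-lives elapse, leaving f ≈ 0.0884 of each dose.
At steady state, accumulation factor R = 1/(1 − e^(−kτ)) ≈ 1.0970.
Single-dose peak C₀ = D/Vd = 540/13 ≈ 41.538 mg/L.
Cmax,ss = C₀/(1 − f) ≈ 41.538/0.9116 ≈ 45.566 mg/L.
Steady-state trough Cmin,ss = Cmax,ss·f ≈ 45.566 × 0.0884 ≈ 4.028 mg/L.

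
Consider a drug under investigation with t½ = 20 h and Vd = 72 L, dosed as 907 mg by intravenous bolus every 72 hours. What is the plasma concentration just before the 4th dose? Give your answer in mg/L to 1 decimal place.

1.1 mg/L

f = (1/2)^(τ/t½) = (1/2)^(72/20) ≈ 0.0825.
C₀ = D/Vd = 907/72 ≈ 12.597 mg/L.
Before the 4th dose, 3 doses have been given. Superposition: Cmin = C₀·(f + f² + … + f^3).
≈ 12.597 × (0.0825 + 0.0068 + 0.0006) ≈ 12.597 × 0.0899 ≈ 1.132 mg/L.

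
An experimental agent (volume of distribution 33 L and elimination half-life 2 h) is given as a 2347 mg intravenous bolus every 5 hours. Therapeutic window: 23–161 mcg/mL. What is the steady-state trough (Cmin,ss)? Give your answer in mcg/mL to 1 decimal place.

15.3 mcg/mL

Over one 5-h interval, 5/2 ≈ 2.5 half-lives elapse, leaving f ≈ 0.1768 of each dose.
Each bolus raises the concentration by D/Vd = 2347/33 ≈ 71.121 mcg/mL.
Steady-state trough Cmin,ss = C₀·f/(1−f) ≈ 71.121 × 0.1768/0.8232 ≈ 15.275 mcg/mL.
Trough 15.3 mcg/mL vs MEC 23 mcg/mL: subtherapeutic.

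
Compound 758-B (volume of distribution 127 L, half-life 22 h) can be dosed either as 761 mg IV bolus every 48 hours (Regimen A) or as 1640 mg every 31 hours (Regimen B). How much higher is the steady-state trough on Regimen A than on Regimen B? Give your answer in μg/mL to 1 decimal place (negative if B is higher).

-6.1 μg/mL

Regimen A: f = (1/2)^(48/22) ≈ 0.2204; Cmin,ss = (761/127)·f/(1−f) ≈ 1.694 μg/mL.
Regimen B: f = (1/2)^(31/22) ≈ 0.3765; Cmin,ss = (1640/127)·f/(1−f) ≈ 7.798 μg/mL.
Difference ≈ 1.694 − 7.798 ≈ -6.104 μg/mL.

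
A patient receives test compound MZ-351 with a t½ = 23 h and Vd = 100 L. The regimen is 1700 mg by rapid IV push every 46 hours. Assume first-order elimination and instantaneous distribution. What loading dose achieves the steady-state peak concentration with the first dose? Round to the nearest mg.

2267 mg

f = (1/2)^(46/23) ≈ 0.250000; accumulation ratio R = 1/(1−f) ≈ 1.33333.
Loading dose to hit Cmax,ss on first dose: D_load = D_maint·R ≈ 1700 × 1.33333 ≈ 2266.66 mg.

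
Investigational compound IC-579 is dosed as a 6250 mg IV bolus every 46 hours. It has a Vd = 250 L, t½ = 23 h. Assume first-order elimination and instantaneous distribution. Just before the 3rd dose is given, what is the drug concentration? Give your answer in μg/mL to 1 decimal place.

f = (1/2)^(τ/t½) = (1/2)^(46/23) ≈ 0.2500.
C₀ = D/Vd = 6250/250 ≈ 25.000 μg/mL.
Before the 3rd dose, 2 doses have been given. Superposition: Cmin = C₀·(f + f²).
≈ 25.000 × (0.2500 + 0.0625) ≈ 25.000 × 0.3125 ≈ 7.812 μg/mL.

7.8 μg/mL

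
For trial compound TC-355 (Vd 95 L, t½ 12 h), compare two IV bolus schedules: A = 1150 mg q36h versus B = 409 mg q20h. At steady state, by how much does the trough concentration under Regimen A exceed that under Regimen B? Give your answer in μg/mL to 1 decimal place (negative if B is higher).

Regimen A: f = (1/2)^(36/12) ≈ 0.1250; Cmin,ss = (1150/95)·f/(1−f) ≈ 1.729 μg/mL.
Regimen B: f = (1/2)^(20/12) ≈ 0.3150; Cmin,ss = (409/95)·f/(1−f) ≈ 1.980 μg/mL.
Difference ≈ 1.729 − 1.980 ≈ -0.251 μg/mL.

-0.3 μg/mL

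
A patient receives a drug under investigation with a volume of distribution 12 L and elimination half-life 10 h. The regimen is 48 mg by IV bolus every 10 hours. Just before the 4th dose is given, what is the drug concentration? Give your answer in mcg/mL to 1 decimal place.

3.5 mcg/mL

f = (1/2)^(τ/t½) = (1/2)^(10/10) ≈ 0.5000.
C₀ = D/Vd = 48/12 ≈ 4.000 mcg/mL.
Before the 4th dose, 3 doses have been given. Superposition: Cmin = C₀·(f + f² + … + f^3).
≈ 4.000 × (0.5000 + 0.2500 + 0.1250) ≈ 4.000 × 0.8750 ≈ 3.500 mcg/mL.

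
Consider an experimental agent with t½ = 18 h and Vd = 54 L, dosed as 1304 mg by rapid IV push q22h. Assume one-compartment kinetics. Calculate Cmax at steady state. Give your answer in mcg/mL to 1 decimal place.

42.3 mcg/mL

k = ln2/t½ = ln2/18 ≈ 0.038508 h⁻¹; fraction remaining f = e^(−kτ) = e^(−0.038508×22) ≈ 0.4286.
Accumulation ratio R = 1/(1 − f) ≈ 1/0.5714 ≈ 1.7501.
Each bolus raises the concentration by D/Vd = 1304/54 ≈ 24.148 mcg/mL.
Steady-state peak Cmax,ss = C₀·R ≈ 24.148 × 1.7501 ≈ 42.261 mcg/mL.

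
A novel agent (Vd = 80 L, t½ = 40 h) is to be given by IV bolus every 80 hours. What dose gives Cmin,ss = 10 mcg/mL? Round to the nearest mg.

τ/t½ = 80/40 ≈ 2, so f = (1/2)^(80/40) ≈ 0.250000.
Cmin,ss = (D/Vd)·f/(1−f), so D = Cmin,ss·Vd·(1−f)/f.
D = 10 × 80 × (1−f)/f ≈ 10 × 80 × 3.00000 ≈ 2400.00 mg.

2400 mg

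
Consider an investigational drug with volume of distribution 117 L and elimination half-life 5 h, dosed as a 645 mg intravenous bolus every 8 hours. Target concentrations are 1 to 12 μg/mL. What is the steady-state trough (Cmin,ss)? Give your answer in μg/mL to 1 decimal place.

2.7 μg/mL

k = ln2/t½ = ln2/5 ≈ 0.138629 h⁻¹; fraction remaining f = e^(−kτ) = e^(−0.138629×8) ≈ 0.3299.
Each bolus raises the concentration by D/Vd = 645/117 ≈ 5.513 μg/mL.
Steady-state trough Cmin,ss = C₀·f/(1−f) ≈ 5.513 × 0.3299/0.6701 ≈ 2.714 μg/mL.
Trough 2.7 μg/mL vs MEC 1 μg/mL: adequate.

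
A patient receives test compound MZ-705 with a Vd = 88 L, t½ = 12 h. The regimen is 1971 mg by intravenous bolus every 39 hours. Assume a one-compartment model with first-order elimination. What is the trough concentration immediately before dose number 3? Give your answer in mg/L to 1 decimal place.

f = (1/2)^(τ/t½) = (1/2)^(39/12) ≈ 0.1051.
C₀ = D/Vd = 1971/88 ≈ 22.398 mg/L.
Before the 3rd dose, 2 doses have been given. Superposition: Cmin = C₀·(f + f²).
≈ 22.398 × (0.1051 + 0.0110) ≈ 22.398 × 0.1161 ≈ 2.600 mg/L.

2.6 mg/L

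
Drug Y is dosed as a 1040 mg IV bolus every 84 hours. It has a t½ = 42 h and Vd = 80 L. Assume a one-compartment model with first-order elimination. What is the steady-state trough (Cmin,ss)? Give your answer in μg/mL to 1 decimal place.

4.3 μg/mL

τ = 84 h = 2 half-lives, so f = (1/2)^2 = 0.25.
Accumulation ratio R = 1/(1 − f) = 1/0.75 = 4/3.
Single-dose peak C₀ = D/Vd = 1040/80 = 13 μg/mL.
Steady-state peak Cmax,ss = C₀·R = 13 × 4/3 ≈ 17.333 μg/mL.
Steady-state trough Cmin,ss = Cmax,ss·f ≈ 17.333 × 0.25 ≈ 4.333 μg/mL.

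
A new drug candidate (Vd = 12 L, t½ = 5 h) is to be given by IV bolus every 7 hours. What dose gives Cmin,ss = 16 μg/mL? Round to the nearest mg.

τ/t½ = 7/5 ≈ 1.4, so f = (1/2)^(7/5) ≈ 0.378929.
Cmin,ss = (D/Vd)·f/(1−f), so D = Cmin,ss·Vd·(1−f)/f.
D = 16 × 12 × (1−f)/f ≈ 16 × 12 × 1.63902 ≈ 314.69 mg.

315 mg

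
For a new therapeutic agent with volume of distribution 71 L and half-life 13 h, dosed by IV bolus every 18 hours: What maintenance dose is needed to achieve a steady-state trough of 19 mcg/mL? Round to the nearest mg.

2173 mg

τ/t½ = 18/13 ≈ 1.3846, so f = (1/2)^(18/13) ≈ 0.382992.
Cmin,ss = (D/Vd)·f/(1−f), so D = Cmin,ss·Vd·(1−f)/f.
D = 19 × 71 × (1−f)/f ≈ 19 × 71 × 1.61102 ≈ 2173.27 mg.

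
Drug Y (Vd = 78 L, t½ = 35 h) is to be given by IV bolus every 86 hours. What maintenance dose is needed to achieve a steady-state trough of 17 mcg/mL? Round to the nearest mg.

τ/t½ = 86/35 ≈ 2.4571, so f = (1/2)^(86/35) ≈ 0.182107.
Cmin,ss = (D/Vd)·f/(1−f), so D = Cmin,ss·Vd·(1−f)/f.
D = 17 × 78 × (1−f)/f ≈ 17 × 78 × 4.49128 ≈ 5955.44 mg.

5955 mg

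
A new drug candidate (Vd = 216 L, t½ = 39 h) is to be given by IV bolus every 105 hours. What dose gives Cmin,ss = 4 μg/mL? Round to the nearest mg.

τ/t½ = 105/39 ≈ 2.6923, so f = (1/2)^(105/39) ≈ 0.154716.
Cmin,ss = (D/Vd)·f/(1−f), so D = Cmin,ss·Vd·(1−f)/f.
D = 4 × 216 × (1−f)/f ≈ 4 × 216 × 5.46346 ≈ 4720.43 mg.

4720 mg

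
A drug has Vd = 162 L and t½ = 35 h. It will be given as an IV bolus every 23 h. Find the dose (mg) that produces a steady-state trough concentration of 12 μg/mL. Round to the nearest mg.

1122 mg

τ/t½ = 23/35 ≈ 0.65714, so f = (1/2)^(23/35) ≈ 0.634133.
Cmin,ss = (D/Vd)·f/(1−f), so D = Cmin,ss·Vd·(1−f)/f.
D = 12 × 162 × (1−f)/f ≈ 12 × 162 × 0.57696 ≈ 1121.61 mg.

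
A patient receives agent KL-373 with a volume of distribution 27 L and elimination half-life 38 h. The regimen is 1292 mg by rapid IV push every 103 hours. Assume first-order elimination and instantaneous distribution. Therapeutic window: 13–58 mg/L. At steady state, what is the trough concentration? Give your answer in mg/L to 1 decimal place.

8.6 mg/L

τ/t½ = 103/38 ≈ 2.7105, so fraction remaining f = (1/2)^(103/38) ≈ 0.1528.
At steady state, accumulation factor R = 1/(1 − e^(−kτ)) ≈ 1.1804.
Single-dose peak C₀ = D/Vd = 1292/27 ≈ 47.852 mg/L.
Steady-state peak Cmax,ss = C₀·R ≈ 47.852 × 1.1804 ≈ 56.485 mg/L.
Steady-state trough Cmin,ss = Cmax,ss·f ≈ 56.485 × 0.1528 ≈ 8.631 mg/L.
Trough 8.6 mg/L vs MEC 13 mg/L: subtherapeutic.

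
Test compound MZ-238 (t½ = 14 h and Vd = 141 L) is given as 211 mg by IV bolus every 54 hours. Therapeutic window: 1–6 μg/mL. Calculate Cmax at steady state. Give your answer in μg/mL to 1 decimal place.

Over one 54-h interval, 54/14 ≈ 3.8571 half-lives elapse, leaving f ≈ 0.0690 of each dose.
At steady state, accumulation factor R = 1/(1 − e^(−kτ)) ≈ 1.0741.
Each bolus raises the concentration by D/Vd = 211/141 ≈ 1.496 μg/mL.
Cmax,ss = C₀/(1 − f) ≈ 1.496/0.9310 ≈ 1.607 μg/mL.
Peak 1.6 μg/mL vs MTC 6 μg/mL: below toxic threshold.

1.6 μg/mL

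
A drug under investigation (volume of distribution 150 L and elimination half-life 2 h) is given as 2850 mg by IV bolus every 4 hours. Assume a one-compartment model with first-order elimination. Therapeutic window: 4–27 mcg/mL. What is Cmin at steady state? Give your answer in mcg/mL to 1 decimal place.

6.3 mcg/mL

The dosing interval is 2 half-lives, so f = 2^(−2) = 0.25.
Accumulation ratio R = 1/(1 − f) = 1/0.75 = 4/3.
Single-dose peak C₀ = D/Vd = 2850/150 = 19 mcg/mL.
Steady-state peak Cmax,ss = C₀·R = 19 × 4/3 ≈ 25.333 mcg/mL.
Steady-state trough Cmin,ss = Cmax,ss·f ≈ 25.333 × 0.25 ≈ 6.333 mcg/mL.
Trough 6.3 mcg/mL vs MEC 4 mcg/mL: adequate.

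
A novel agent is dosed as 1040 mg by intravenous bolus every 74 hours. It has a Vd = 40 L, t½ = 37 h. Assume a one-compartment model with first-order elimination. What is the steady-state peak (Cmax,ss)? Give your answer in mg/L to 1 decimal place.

34.7 mg/L

τ = 74 h = 2 half-lives, so f = (1/2)^2 = 0.25.
At steady state, R = 1/(1 − 0.25) = 4/3.
Single-dose peak C₀ = D/Vd = 1040/40 = 26 mg/L.
Steady-state peak Cmax,ss = C₀·R = 26 × 4/3 ≈ 34.667 mg/L.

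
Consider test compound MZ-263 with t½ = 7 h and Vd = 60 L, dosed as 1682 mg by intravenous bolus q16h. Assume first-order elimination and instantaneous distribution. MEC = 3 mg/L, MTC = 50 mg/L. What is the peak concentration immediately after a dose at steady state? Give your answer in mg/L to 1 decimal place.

35.3 mg/L

τ/t½ = 16/7 ≈ 2.2857, so fraction remaining f = (1/2)^(16/7) ≈ 0.2051.
At steady state, accumulation factor R = 1/(1 − e^(−kτ)) ≈ 1.2580.
Single-dose peak C₀ = D/Vd = 1682/60 ≈ 28.033 mg/L.
Steady-state peak Cmax,ss = C₀·R ≈ 28.033 × 1.2580 ≈ 35.266 mg/L.
Peak 35.3 mg/L vs MTC 50 mg/L: below toxic threshold.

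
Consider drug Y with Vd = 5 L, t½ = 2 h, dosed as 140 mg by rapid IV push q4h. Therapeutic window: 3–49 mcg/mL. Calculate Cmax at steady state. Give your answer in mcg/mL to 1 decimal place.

The dosing interval is 2 half-lives, so f = 2^(−2) = 0.25.
Accumulation ratio R = 1/(1 − f) = 1/0.75 = 4/3.
Single-dose peak C₀ = D/Vd = 140/5 = 28 mcg/mL.
Steady-state peak Cmax,ss = C₀·R = 28 × 4/3 ≈ 37.333 mcg/mL.
Peak 37.3 mcg/mL vs MTC 49 mcg/mL: below toxic threshold.

37.3 mcg/mL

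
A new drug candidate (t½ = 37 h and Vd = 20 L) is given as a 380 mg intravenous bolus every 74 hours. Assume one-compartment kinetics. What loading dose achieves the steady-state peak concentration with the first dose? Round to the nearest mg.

f = (1/2)^(74/37) ≈ 0.250000; accumulation ratio R = 1/(1−f) ≈ 1.33333.
Loading dose to hit Cmax,ss on first dose: D_load = D_maint·R ≈ 380 × 1.33333 ≈ 506.67 mg.

507 mg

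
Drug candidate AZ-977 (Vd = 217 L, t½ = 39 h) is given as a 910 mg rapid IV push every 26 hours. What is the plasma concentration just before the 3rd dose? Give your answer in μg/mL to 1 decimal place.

f = (1/2)^(τ/t½) = (1/2)^(26/39) ≈ 0.6300.
C₀ = D/Vd = 910/217 ≈ 4.194 μg/mL.
Before the 3rd dose, 2 doses have been given. Superposition: Cmin = C₀·(f + f²).
≈ 4.194 × (0.6300 + 0.3969) ≈ 4.194 × 1.0269 ≈ 4.307 μg/mL.

4.3 μg/mL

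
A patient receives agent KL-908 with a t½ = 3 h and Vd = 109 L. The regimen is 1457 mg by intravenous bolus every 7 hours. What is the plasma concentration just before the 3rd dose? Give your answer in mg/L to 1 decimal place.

f = (1/2)^(τ/t½) = (1/2)^(7/3) ≈ 0.1984.
C₀ = D/Vd = 1457/109 ≈ 13.367 mg/L.
Before the 3rd dose, 2 doses have been given. Superposition: Cmin = C₀·(f + f²).
≈ 13.367 × (0.1984 + 0.0394) ≈ 13.367 × 0.2378 ≈ 3.179 mg/L.

3.2 mg/L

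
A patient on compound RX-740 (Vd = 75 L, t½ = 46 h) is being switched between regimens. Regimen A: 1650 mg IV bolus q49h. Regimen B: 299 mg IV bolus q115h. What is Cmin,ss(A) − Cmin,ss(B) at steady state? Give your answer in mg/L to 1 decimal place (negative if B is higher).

Regimen A: f = (1/2)^(49/46) ≈ 0.4779; Cmin,ss = (1650/75)·f/(1−f) ≈ 20.138 mg/L.
Regimen B: f = (1/2)^(115/46) ≈ 0.1768; Cmin,ss = (299/75)·f/(1−f) ≈ 0.856 mg/L.
Difference ≈ 20.138 − 0.856 ≈ 19.282 mg/L.

19.3 mg/L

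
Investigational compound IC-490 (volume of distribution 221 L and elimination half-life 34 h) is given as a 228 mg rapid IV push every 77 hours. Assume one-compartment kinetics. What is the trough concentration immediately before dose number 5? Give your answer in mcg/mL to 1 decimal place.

f = (1/2)^(τ/t½) = (1/2)^(77/34) ≈ 0.2081.
C₀ = D/Vd = 228/221 ≈ 1.032 mcg/mL.
Before the 5th dose, 4 doses have been given. Superposition: Cmin = C₀·(f + f² + … + f^4).
≈ 1.032 × (0.2081 + 0.0433 + 0.0090 + 0.0019) ≈ 1.032 × 0.2623 ≈ 0.271 mcg/mL.

0.3 mcg/mL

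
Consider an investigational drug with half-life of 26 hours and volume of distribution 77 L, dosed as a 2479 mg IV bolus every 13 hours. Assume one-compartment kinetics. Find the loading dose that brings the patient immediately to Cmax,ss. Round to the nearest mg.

8464 mg

f = (1/2)^(13/26) ≈ 0.707107; accumulation ratio R = 1/(1−f) ≈ 3.41422.
Loading dose to hit Cmax,ss on first dose: D_load = D_maint·R ≈ 2479 × 3.41422 ≈ 8463.85 mg.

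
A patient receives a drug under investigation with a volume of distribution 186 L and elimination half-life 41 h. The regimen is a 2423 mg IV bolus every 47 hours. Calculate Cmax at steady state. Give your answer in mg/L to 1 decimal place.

k = ln2/t½ = ln2/41 ≈ 0.016906 h⁻¹; fraction remaining f = e^(−kτ) = e^(−0.016906×47) ≈ 0.4518.
At steady state, accumulation factor R = 1/(1 − e^(−kτ)) ≈ 1.8242.
Single-dose peak C₀ = D/Vd = 2423/186 ≈ 13.027 mg/L.
Steady-state peak Cmax,ss = C₀·R ≈ 13.027 × 1.8242 ≈ 23.764 mg/L.

23.8 mg/L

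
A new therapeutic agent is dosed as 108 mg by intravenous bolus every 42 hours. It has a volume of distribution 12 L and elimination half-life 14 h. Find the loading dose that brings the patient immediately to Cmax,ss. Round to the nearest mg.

f = (1/2)^(42/14) ≈ 0.125000; accumulation ratio R = 1/(1−f) ≈ 1.14286.
Loading dose to hit Cmax,ss on first dose: D_load = D_maint·R ≈ 108 × 1.14286 ≈ 123.43 mg.

123 mg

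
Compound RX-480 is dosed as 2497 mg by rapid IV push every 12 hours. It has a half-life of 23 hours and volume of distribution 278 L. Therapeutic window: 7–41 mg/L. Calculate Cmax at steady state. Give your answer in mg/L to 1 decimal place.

k = ln2/t½ = ln2/23 ≈ 0.030137 h⁻¹; fraction remaining f = e^(−kτ) = e^(−0.030137×12) ≈ 0.6965.
Accumulation ratio R = 1/(1 − f) ≈ 1/0.3035 ≈ 3.2949.
Single-dose peak C₀ = D/Vd = 2497/278 ≈ 8.982 mg/L.
Cmax,ss = C₀/(1 − f) ≈ 8.982/0.3035 ≈ 29.595 mg/L.
Peak 29.6 mg/L vs MTC 41 mg/L: below toxic threshold.

29.6 mg/L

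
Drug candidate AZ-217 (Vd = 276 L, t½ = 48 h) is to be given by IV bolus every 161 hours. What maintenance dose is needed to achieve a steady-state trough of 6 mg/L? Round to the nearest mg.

τ/t½ = 161/48 ≈ 3.3542, so f = (1/2)^(161/48) ≈ 0.097790.
Cmin,ss = (D/Vd)·f/(1−f), so D = Cmin,ss·Vd·(1−f)/f.
D = 6 × 276 × (1−f)/f ≈ 6 × 276 × 9.22599 ≈ 15278.24 mg.

15278 mg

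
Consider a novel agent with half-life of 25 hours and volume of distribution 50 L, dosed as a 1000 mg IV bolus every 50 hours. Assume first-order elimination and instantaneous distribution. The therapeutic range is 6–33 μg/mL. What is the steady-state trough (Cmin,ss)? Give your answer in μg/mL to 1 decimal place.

6.7 μg/mL

τ = 50 h = 2 half-lives, so f = (1/2)^2 = 0.25.
At steady state, R = 1/(1 − 0.25) = 4/3.
Single-dose peak C₀ = D/Vd = 1000/50 = 20 μg/mL.
Steady-state peak Cmax,ss = C₀·R = 20 × 4/3 ≈ 26.667 μg/mL.
Steady-state trough Cmin,ss = Cmax,ss·f ≈ 26.667 × 0.25 ≈ 6.667 μg/mL.
Trough 6.7 μg/mL vs MEC 6 μg/mL: adequate.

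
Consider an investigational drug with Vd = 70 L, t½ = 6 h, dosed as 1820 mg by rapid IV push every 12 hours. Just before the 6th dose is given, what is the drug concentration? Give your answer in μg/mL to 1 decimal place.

f = (1/2)^(τ/t½) = (1/2)^(12/6) ≈ 0.2500.
C₀ = D/Vd = 1820/70 ≈ 26.000 μg/mL.
Before the 6th dose, 5 doses have been given. Superposition: Cmin = C₀·(f + f² + … + f^5).
≈ 26.000 × (0.2500 + 0.0625 + 0.0156 + 0.0039 + 0.0010) ≈ 26.000 × 0.3330 ≈ 8.658 μg/mL.

8.7 μg/mL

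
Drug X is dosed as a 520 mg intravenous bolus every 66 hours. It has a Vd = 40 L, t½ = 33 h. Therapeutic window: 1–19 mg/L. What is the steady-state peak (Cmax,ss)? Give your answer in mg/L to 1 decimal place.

The dosing interval is 2 half-lives, so f = 2^(−2) = 0.25.
Accumulation ratio R = 1/(1 − f) = 1/0.75 = 4/3.
Single-dose peak C₀ = D/Vd = 520/40 = 13 mg/L.
Steady-state peak Cmax,ss = C₀·R = 13 × 4/3 ≈ 17.333 mg/L.
Peak 17.3 mg/L vs MTC 19 mg/L: below toxic threshold.

17.3 mg/L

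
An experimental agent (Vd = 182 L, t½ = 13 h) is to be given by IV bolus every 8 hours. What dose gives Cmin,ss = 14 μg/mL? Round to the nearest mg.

τ/t½ = 8/13 ≈ 0.61538, so f = (1/2)^(8/13) ≈ 0.652756.
Cmin,ss = (D/Vd)·f/(1−f), so D = Cmin,ss·Vd·(1−f)/f.
D = 14 × 182 × (1−f)/f ≈ 14 × 182 × 0.53197 ≈ 1355.46 mg.

1355 mg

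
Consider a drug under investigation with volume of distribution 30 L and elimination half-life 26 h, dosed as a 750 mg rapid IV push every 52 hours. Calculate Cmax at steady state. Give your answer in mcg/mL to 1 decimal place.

33.3 mcg/mL

The dosing interval is 2 half-lives, so f = 2^(−2) = 0.25.
At steady state, R = 1/(1 − 0.25) = 4/3.
Single-dose peak C₀ = D/Vd = 750/30 = 25 mcg/mL.
Steady-state peak Cmax,ss = C₀·R = 25 × 4/3 ≈ 33.333 mcg/mL.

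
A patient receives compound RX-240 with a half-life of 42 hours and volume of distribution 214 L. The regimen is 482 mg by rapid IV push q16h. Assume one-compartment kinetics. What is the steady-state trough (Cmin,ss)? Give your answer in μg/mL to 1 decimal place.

7.5 μg/mL

k = ln2/t½ = ln2/42 ≈ 0.016504 h⁻¹; fraction remaining f = e^(−kτ) = e^(−0.016504×16) ≈ 0.7679.
At steady state, accumulation factor R = 1/(1 − e^(−kτ)) ≈ 4.3085.
Each bolus raises the concentration by D/Vd = 482/214 ≈ 2.252 μg/mL.
Cmax,ss = C₀/(1 − f) ≈ 2.252/0.2321 ≈ 9.703 μg/mL.
Steady-state trough Cmin,ss = Cmax,ss·f ≈ 9.703 × 0.7679 ≈ 7.451 μg/mL.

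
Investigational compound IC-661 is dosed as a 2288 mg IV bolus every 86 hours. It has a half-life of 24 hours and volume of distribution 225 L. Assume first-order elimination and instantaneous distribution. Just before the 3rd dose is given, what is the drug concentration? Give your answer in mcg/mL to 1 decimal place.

f = (1/2)^(τ/t½) = (1/2)^(86/24) ≈ 0.0834.
C₀ = D/Vd = 2288/225 ≈ 10.169 mcg/mL.
Before the 3rd dose, 2 doses have been given. Superposition: Cmin = C₀·(f + f²).
≈ 10.169 × (0.0834 + 0.0070) ≈ 10.169 × 0.0904 ≈ 0.919 mcg/mL.

0.9 mcg/mL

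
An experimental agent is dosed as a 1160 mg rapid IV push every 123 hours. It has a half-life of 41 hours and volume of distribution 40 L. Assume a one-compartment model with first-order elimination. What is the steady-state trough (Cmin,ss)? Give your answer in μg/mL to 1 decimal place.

The dosing interval is 3 half-lives, so f = 2^(−3) = 0.125.
Accumulation ratio R = 1/(1 − f) = 1/0.875 = 8/7.
Single-dose peak C₀ = D/Vd = 1160/40 = 29 μg/mL.
Steady-state peak Cmax,ss = C₀·R = 29 × 8/7 ≈ 33.143 μg/mL.
Steady-state trough Cmin,ss = Cmax,ss·f ≈ 33.143 × 0.125 ≈ 4.143 μg/mL.

4.1 μg/mL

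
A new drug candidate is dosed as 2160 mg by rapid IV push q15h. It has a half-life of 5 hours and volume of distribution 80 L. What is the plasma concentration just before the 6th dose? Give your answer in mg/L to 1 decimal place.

3.9 mg/L

f = (1/2)^(τ/t½) = (1/2)^(15/5) ≈ 0.1250.
C₀ = D/Vd = 2160/80 ≈ 27.000 mg/L.
Before the 6th dose, 5 doses have been given. Superposition: Cmin = C₀·(f + f² + … + f^5).
≈ 27.000 × (0.1250 + 0.0156 + 0.0020 + 0.0002 + 0.0000) ≈ 27.000 × 0.1428 ≈ 3.856 mg/L.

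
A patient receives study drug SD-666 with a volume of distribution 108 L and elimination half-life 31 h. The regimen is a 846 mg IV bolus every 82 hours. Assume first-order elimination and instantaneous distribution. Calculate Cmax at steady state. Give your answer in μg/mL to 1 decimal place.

9.3 μg/mL

τ/t½ = 82/31 ≈ 2.6452, so fraction remaining f = (1/2)^(82/31) ≈ 0.1599.
At steady state, accumulation factor R = 1/(1 − e^(−kτ)) ≈ 1.1903.
Single-dose peak C₀ = D/Vd = 846/108 ≈ 7.833 μg/mL.
Cmax,ss = C₀/(1 − f) ≈ 7.833/0.8401 ≈ 9.324 μg/mL.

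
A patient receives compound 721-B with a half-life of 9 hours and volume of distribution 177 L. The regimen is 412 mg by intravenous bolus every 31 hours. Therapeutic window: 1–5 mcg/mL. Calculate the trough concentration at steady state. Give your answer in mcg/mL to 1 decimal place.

0.2 mcg/mL

k = ln2/t½ = ln2/9 ≈ 0.077016 h⁻¹; fraction remaining f = e^(−kτ) = e^(−0.077016×31) ≈ 0.0919.
Single-dose peak C₀ = D/Vd = 412/177 ≈ 2.328 mcg/mL.
Steady-state trough Cmin,ss = C₀·f/(1−f) ≈ 2.328 × 0.0919/0.9081 ≈ 0.236 mcg/mL.
Trough 0.2 mcg/mL vs MEC 1 mcg/mL: subtherapeutic.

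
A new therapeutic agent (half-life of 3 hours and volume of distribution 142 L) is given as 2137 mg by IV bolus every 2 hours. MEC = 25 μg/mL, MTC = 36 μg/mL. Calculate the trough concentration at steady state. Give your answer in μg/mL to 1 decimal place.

25.6 μg/mL

τ/t½ = 2/3 ≈ 0.66667, so fraction remaining f = (1/2)^(2/3) ≈ 0.6300.
At steady state, accumulation factor R = 1/(1 − e^(−kτ)) ≈ 2.7027.
Each bolus raises the concentration by D/Vd = 2137/142 ≈ 15.049 μg/mL.
Cmax,ss = C₀/(1 − f) ≈ 15.049/0.3700 ≈ 40.673 μg/mL.
One interval later, Cmin,ss = Cmax,ss·e^(−kτ) ≈ 40.673 × 0.6300 ≈ 25.624 μg/mL.
Trough 25.6 μg/mL vs MEC 25 μg/mL: adequate.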